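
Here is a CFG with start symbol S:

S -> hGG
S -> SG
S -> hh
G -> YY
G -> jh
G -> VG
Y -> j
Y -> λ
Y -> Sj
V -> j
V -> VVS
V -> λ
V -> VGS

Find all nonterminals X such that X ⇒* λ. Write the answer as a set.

{G, V, Y}

Directly nullable (have an ε-rule): {V, Y}.
G is nullable via G -> YY (every symbol on the right is already known nullable).
Not nullable: S — each has a terminal in every rule's right-hand side or depends on a non-nullable symbol.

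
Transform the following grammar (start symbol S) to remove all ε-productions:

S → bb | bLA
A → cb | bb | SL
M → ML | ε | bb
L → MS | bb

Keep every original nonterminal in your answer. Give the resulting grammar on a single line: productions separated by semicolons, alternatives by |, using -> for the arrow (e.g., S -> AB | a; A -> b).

S -> bb | bLA; A -> SL | bb | cb; L -> S | MS | bb; M -> L | ML | bb

Nullable set: {M}.
L -> MS: M nullable, giving MS | S.
Drop M -> ε.
M -> ML: M nullable, giving L | ML.
Unchanged (no nullable symbols): S -> bLA; S -> bb; A -> SL; A -> bb; A -> cb; L -> bb; M -> bb.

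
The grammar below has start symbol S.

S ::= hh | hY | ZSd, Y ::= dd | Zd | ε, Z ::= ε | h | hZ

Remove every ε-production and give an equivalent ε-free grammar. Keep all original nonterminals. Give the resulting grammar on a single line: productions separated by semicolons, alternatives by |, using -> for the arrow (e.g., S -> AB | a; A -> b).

Nullable set: {Y, Z}.
S -> ZSd: Z nullable, giving Sd | ZSd.
S -> hY: Y nullable, giving h | hY.
Drop Y -> ε.
Y -> Zd: Z nullable, giving Zd | d.
Drop Z -> ε.
Z -> hZ: Z nullable, giving h | hZ.
Unchanged (no nullable symbols): S -> hh; Y -> dd; Z -> h.

S -> h | Sd | hY | hh | ZSd; Y -> d | Zd | dd; Z -> h | hZ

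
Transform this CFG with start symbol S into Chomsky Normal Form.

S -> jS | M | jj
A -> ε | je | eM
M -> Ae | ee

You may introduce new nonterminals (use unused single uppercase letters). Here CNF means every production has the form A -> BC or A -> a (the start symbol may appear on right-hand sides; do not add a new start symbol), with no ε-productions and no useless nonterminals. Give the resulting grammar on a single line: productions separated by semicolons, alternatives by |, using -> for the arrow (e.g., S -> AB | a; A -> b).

S -> e | AB | BB | CC | CS; A -> BM | CB; B -> e; C -> j; M -> e | AB | BB

Nullable: {A}; after ε-elimination: S -> M | jS | jj; A -> eM | je; M -> e | Ae | ee.
After unit-elimination: S -> e | Ae | ee | jS | jj; A -> eM | je; M -> e | Ae | ee.
TERM: introduce B -> e, C -> j and substitute in every rule of length ≥2.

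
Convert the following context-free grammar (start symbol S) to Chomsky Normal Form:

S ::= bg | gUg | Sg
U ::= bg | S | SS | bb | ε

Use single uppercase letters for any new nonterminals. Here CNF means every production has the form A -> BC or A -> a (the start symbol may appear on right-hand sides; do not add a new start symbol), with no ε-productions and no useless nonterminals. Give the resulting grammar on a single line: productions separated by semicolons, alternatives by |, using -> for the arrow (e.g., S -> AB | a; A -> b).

S -> AA | AC | BA | SA; A -> g; B -> b; C -> UA; D -> UA; U -> AA | AD | BA | BB | SA | SS

Nullable: {U}; after ε-elimination: S -> Sg | bg | gg | gUg; U -> S | SS | bb | bg.
After unit-elimination: S -> Sg | bg | gg | gUg; U -> SS | Sg | bb | bg | gg | gUg.
TERM: introduce B -> b, A -> g and substitute in every rule of length ≥2.
BIN: S -> AUA becomes S -> AC, C -> UA; U -> AUA becomes U -> AD, D -> UA.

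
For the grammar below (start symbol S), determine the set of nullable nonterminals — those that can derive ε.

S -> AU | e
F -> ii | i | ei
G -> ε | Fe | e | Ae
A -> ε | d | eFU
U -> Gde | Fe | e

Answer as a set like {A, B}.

{A, G}

Directly nullable (have an ε-rule): {A, G}.
Not nullable: F, S, U — each has a terminal in every rule's right-hand side or depends on a non-nullable symbol.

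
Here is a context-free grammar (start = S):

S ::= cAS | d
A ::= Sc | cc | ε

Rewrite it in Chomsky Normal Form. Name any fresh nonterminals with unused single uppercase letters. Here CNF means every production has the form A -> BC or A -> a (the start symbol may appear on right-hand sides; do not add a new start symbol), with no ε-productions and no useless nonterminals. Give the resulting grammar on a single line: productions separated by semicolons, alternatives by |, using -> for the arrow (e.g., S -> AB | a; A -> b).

Nullable: {A}; after ε-elimination: S -> d | cS | cAS; A -> Sc | cc.
No unit productions to eliminate.
TERM: introduce B -> c and substitute in every rule of length ≥2.
BIN: S -> BAS becomes S -> BC, C -> AS.

S -> d | BC | BS; A -> BB | SB; B -> c; C -> AS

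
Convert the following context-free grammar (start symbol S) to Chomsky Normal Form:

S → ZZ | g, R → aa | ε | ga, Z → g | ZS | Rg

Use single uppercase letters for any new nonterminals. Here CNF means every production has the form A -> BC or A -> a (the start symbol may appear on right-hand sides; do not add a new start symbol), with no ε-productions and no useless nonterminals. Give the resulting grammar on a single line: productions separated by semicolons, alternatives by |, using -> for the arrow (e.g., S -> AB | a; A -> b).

S -> g | ZZ; A -> a; B -> g; R -> AA | BA; Z -> g | RB | ZS

Nullable: {R}; after ε-elimination: S -> g | ZZ; R -> aa | ga; Z -> g | Rg | ZS.
No unit productions to eliminate.
TERM: introduce A -> a, B -> g and substitute in every rule of length ≥2.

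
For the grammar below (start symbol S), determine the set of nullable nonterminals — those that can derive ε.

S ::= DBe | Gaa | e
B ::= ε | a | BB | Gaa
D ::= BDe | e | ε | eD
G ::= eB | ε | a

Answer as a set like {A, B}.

{B, D, G}

Directly nullable (have an ε-rule): {B, D, G}.
Not nullable: S — each has a terminal in every rule's right-hand side or depends on a non-nullable symbol.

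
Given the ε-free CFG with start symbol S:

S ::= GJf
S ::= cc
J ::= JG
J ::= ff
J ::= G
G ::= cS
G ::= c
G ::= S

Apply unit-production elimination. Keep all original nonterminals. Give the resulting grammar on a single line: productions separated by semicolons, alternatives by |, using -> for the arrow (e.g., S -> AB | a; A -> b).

S -> cc | GJf; G -> c | cS | cc | GJf; J -> c | JG | cS | cc | ff | GJf

Unit productions: G->S, J->G.
Unit pairs (A ⇒* B via units): (G,S), (J,G), (J,S).
S: inherits non-unit rules of {S} → GJf | cc.
G: inherits non-unit rules of {G, S} → GJf | c | cS | cc.
J: inherits non-unit rules of {G, J, S} → GJf | JG | c | cS | cc | ff.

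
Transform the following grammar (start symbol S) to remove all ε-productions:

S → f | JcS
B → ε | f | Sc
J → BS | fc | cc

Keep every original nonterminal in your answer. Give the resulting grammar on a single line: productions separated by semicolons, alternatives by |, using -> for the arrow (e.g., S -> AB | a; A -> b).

Nullable set: {B}.
Drop B -> ε.
J -> BS: B nullable, giving BS | S.
Unchanged (no nullable symbols): S -> JcS; S -> f; B -> Sc; B -> f; J -> cc; J -> fc.

S -> f | JcS; B -> f | Sc; J -> S | BS | cc | fc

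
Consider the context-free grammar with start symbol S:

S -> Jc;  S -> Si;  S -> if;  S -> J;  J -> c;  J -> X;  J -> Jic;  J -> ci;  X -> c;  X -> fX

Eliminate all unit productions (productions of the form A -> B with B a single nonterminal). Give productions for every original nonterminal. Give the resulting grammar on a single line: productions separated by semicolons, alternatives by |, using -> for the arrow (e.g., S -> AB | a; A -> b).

Unit productions: J->X, S->J.
Unit pairs (A ⇒* B via units): (J,X), (S,J), (S,X).
S: inherits non-unit rules of {J, S, X} → Jc | Jic | Si | c | ci | fX | if.
J: inherits non-unit rules of {J, X} → Jic | c | ci | fX.
X: inherits non-unit rules of {X} → c | fX.

S -> c | Jc | Si | ci | fX | if | Jic; J -> c | ci | fX | Jic; X -> c | fX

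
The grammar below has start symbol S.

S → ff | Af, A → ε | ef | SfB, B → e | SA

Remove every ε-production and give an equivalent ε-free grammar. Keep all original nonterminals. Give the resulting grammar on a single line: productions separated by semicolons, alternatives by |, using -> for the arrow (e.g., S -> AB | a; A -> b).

S -> f | Af | ff; A -> ef | SfB; B -> S | e | SA

Nullable set: {A}.
S -> Af: A nullable, giving Af | f.
Drop A -> ε.
B -> SA: A nullable, giving S | SA.
Unchanged (no nullable symbols): S -> ff; A -> SfB; A -> ef; B -> e.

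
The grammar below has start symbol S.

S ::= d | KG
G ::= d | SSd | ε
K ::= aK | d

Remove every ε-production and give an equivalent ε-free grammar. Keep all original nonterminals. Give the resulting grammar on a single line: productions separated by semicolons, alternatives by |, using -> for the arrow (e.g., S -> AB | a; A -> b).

S -> K | d | KG; G -> d | SSd; K -> d | aK

Nullable set: {G}.
S -> KG: G nullable, giving K | KG.
Drop G -> ε.
Unchanged (no nullable symbols): S -> d; G -> SSd; G -> d; K -> aK; K -> d.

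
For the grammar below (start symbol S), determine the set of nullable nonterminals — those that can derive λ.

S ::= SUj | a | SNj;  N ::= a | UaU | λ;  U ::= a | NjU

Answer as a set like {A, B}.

Directly nullable (have an ε-rule): {N}.
Not nullable: S, U — each has a terminal in every rule's right-hand side or depends on a non-nullable symbol.

{N}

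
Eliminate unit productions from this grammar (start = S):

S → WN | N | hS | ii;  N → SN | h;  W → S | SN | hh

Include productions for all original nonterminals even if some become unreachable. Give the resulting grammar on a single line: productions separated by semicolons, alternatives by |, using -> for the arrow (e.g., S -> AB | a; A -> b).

S -> h | SN | WN | hS | ii; N -> h | SN; W -> h | SN | WN | hS | hh | ii

Unit productions: S->N, W->S.
Unit pairs (A ⇒* B via units): (S,N), (W,N), (W,S).
S: inherits non-unit rules of {N, S} → SN | WN | h | hS | ii.
N: inherits non-unit rules of {N} → SN | h.
W: inherits non-unit rules of {N, S, W} → SN | WN | h | hS | hh | ii.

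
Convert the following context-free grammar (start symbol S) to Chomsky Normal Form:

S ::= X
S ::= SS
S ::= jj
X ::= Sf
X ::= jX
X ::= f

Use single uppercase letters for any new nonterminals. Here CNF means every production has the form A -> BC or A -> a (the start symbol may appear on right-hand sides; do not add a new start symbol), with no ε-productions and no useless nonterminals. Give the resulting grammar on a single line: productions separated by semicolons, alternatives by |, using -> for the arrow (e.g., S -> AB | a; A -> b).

S -> f | BB | BX | SA | SS; A -> f; B -> j; X -> f | BX | SA

No ε-productions.
After unit-elimination: S -> f | SS | Sf | jX | jj; X -> f | Sf | jX.
TERM: introduce A -> f, B -> j and substitute in every rule of length ≥2.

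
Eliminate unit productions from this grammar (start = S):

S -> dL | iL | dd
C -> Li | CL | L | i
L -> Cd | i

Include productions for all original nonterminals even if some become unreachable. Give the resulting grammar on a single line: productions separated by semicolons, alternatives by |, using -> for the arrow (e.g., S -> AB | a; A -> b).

Unit productions: C->L.
Unit pairs (A ⇒* B via units): (C,L).
S: inherits non-unit rules of {S} → dL | dd | iL.
C: inherits non-unit rules of {C, L} → CL | Cd | Li | i.
L: inherits non-unit rules of {L} → Cd | i.

S -> dL | dd | iL; C -> i | CL | Cd | Li; L -> i | Cd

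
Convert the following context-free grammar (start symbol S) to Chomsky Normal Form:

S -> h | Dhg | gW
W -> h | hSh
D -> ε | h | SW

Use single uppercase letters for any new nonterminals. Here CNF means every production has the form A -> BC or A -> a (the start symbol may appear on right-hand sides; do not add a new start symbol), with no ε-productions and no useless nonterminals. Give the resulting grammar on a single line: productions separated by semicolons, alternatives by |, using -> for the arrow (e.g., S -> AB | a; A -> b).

S -> h | AB | BW | DC; A -> h; B -> g; C -> AB; D -> h | SW; E -> SA; W -> h | AE

Nullable: {D}; after ε-elimination: S -> h | gW | hg | Dhg; D -> h | SW; W -> h | hSh.
No unit productions to eliminate.
TERM: introduce B -> g, A -> h and substitute in every rule of length ≥2.
BIN: S -> DAB becomes S -> DC, C -> AB; W -> ASA becomes W -> AE, E -> SA.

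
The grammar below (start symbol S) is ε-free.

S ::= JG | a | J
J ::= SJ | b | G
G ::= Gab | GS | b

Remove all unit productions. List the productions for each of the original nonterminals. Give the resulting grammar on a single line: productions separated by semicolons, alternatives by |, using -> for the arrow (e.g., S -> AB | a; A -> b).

Unit productions: J->G, S->J.
Unit pairs (A ⇒* B via units): (J,G), (S,G), (S,J).
S: inherits non-unit rules of {G, J, S} → GS | Gab | JG | SJ | a | b.
G: inherits non-unit rules of {G} → GS | Gab | b.
J: inherits non-unit rules of {G, J} → GS | Gab | SJ | b.

S -> a | b | GS | JG | SJ | Gab; G -> b | GS | Gab; J -> b | GS | SJ | Gab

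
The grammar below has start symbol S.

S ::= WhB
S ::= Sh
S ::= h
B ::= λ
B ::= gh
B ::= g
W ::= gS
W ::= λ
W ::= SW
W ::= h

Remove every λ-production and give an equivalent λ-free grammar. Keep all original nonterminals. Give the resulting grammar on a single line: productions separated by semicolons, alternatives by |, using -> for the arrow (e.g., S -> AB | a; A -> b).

S -> h | Sh | Wh | hB | WhB; B -> g | gh; W -> S | h | SW | gS

Nullable set: {B, W}.
S -> WhB: W, B nullable, giving Wh | WhB | h | hB.
Drop B -> λ.
Drop W -> λ.
W -> SW: W nullable, giving S | SW.
Unchanged (no nullable symbols): S -> Sh; S -> h; B -> g; B -> gh; W -> gS; W -> h.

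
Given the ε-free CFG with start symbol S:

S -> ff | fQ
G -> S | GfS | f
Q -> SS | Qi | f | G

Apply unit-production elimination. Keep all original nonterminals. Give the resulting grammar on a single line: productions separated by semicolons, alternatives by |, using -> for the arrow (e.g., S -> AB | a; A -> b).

Unit productions: G->S, Q->G.
Unit pairs (A ⇒* B via units): (G,S), (Q,G), (Q,S).
S: inherits non-unit rules of {S} → fQ | ff.
G: inherits non-unit rules of {G, S} → GfS | f | fQ | ff.
Q: inherits non-unit rules of {G, Q, S} → GfS | Qi | SS | f | fQ | ff.

S -> fQ | ff; G -> f | fQ | ff | GfS; Q -> f | Qi | SS | fQ | ff | GfS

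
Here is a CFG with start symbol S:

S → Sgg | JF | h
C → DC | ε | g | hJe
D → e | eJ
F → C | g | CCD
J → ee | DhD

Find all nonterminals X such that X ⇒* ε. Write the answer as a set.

{C, F}

Directly nullable (have an ε-rule): {C}.
F is nullable via F -> C (every symbol on the right is already known nullable).
Not nullable: D, J, S — each has a terminal in every rule's right-hand side or depends on a non-nullable symbol.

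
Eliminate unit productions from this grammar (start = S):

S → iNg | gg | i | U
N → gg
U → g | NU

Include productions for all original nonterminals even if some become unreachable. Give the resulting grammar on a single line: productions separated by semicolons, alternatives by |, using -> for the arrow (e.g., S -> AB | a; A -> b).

Unit productions: S->U.
Unit pairs (A ⇒* B via units): (S,U).
S: inherits non-unit rules of {S, U} → NU | g | gg | i | iNg.
N: inherits non-unit rules of {N} → gg.
U: inherits non-unit rules of {U} → NU | g.

S -> g | i | NU | gg | iNg; N -> gg; U -> g | NU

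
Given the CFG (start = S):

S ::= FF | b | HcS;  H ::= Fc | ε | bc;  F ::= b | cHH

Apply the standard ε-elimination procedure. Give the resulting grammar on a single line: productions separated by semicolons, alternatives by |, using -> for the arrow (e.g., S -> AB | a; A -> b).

S -> b | FF | cS | HcS; F -> b | c | cH | cHH; H -> Fc | bc

Nullable set: {H}.
S -> HcS: H nullable, giving HcS | cS.
F -> cHH: H, H nullable, giving c | cH | cHH.
Drop H -> ε.
Unchanged (no nullable symbols): S -> FF; S -> b; F -> b; H -> Fc; H -> bc.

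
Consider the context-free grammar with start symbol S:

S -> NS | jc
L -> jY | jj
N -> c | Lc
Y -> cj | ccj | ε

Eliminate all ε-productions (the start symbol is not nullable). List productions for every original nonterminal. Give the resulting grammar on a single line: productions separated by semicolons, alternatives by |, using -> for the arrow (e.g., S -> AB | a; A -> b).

Nullable set: {Y}.
L -> jY: Y nullable, giving j | jY.
Drop Y -> ε.
Unchanged (no nullable symbols): S -> NS; S -> jc; L -> jj; N -> Lc; N -> c; Y -> ccj; Y -> cj.

S -> NS | jc; L -> j | jY | jj; N -> c | Lc; Y -> cj | ccj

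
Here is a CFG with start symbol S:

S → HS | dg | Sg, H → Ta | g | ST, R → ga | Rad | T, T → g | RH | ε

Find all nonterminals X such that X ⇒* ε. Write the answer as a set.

Directly nullable (have an ε-rule): {T}.
R is nullable via R -> T (every symbol on the right is already known nullable).
Not nullable: H, S — each has a terminal in every rule's right-hand side or depends on a non-nullable symbol.

{R, T}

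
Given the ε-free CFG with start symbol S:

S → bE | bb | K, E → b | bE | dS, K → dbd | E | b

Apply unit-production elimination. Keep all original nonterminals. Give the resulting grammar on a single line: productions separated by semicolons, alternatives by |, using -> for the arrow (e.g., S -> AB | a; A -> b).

Unit productions: K->E, S->K.
Unit pairs (A ⇒* B via units): (K,E), (S,E), (S,K).
S: inherits non-unit rules of {E, K, S} → b | bE | bb | dS | dbd.
E: inherits non-unit rules of {E} → b | bE | dS.
K: inherits non-unit rules of {E, K} → b | bE | dS | dbd.

S -> b | bE | bb | dS | dbd; E -> b | bE | dS; K -> b | bE | dS | dbd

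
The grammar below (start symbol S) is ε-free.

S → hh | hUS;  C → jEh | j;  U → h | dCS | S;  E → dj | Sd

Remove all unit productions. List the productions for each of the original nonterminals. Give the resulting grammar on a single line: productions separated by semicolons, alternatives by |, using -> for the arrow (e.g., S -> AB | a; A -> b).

S -> hh | hUS; C -> j | jEh; E -> Sd | dj; U -> h | hh | dCS | hUS

Unit productions: U->S.
Unit pairs (A ⇒* B via units): (U,S).
S: inherits non-unit rules of {S} → hUS | hh.
C: inherits non-unit rules of {C} → j | jEh.
E: inherits non-unit rules of {E} → Sd | dj.
U: inherits non-unit rules of {S, U} → dCS | h | hUS | hh.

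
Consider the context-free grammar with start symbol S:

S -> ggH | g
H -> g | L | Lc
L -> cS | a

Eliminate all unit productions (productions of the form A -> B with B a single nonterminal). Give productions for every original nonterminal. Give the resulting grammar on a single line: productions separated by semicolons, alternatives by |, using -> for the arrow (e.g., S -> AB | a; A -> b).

Unit productions: H->L.
Unit pairs (A ⇒* B via units): (H,L).
S: inherits non-unit rules of {S} → g | ggH.
H: inherits non-unit rules of {H, L} → Lc | a | cS | g.
L: inherits non-unit rules of {L} → a | cS.

S -> g | ggH; H -> a | g | Lc | cS; L -> a | cS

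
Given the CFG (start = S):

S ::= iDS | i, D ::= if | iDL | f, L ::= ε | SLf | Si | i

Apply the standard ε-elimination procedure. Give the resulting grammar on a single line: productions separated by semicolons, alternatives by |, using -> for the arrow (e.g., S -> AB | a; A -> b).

S -> i | iDS; D -> f | iD | if | iDL; L -> i | Sf | Si | SLf

Nullable set: {L}.
D -> iDL: L nullable, giving iD | iDL.
Drop L -> ε.
L -> SLf: L nullable, giving SLf | Sf.
Unchanged (no nullable symbols): S -> i; S -> iDS; D -> f; D -> if; L -> Si; L -> i.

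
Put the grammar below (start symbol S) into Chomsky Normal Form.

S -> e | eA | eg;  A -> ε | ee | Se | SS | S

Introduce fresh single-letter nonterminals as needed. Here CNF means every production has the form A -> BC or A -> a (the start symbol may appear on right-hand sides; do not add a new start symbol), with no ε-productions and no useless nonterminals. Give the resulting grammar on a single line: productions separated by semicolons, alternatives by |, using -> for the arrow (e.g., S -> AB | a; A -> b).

S -> e | BA | BC; A -> e | BA | BB | BC | SB | SS; B -> e; C -> g

Nullable: {A}; after ε-elimination: S -> e | eA | eg; A -> S | SS | Se | ee.
After unit-elimination: S -> e | eA | eg; A -> e | SS | Se | eA | ee | eg.
TERM: introduce B -> e, C -> g and substitute in every rule of length ≥2.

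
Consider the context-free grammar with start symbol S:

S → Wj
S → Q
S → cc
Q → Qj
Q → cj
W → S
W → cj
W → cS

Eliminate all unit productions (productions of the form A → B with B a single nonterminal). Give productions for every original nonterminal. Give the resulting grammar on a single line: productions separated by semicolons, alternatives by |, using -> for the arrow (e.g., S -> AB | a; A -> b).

S -> Qj | Wj | cc | cj; Q -> Qj | cj; W -> Qj | Wj | cS | cc | cj

Unit productions: S->Q, W->S.
Unit pairs (A ⇒* B via units): (S,Q), (W,Q), (W,S).
S: inherits non-unit rules of {Q, S} → Qj | Wj | cc | cj.
Q: inherits non-unit rules of {Q} → Qj | cj.
W: inherits non-unit rules of {Q, S, W} → Qj | Wj | cS | cc | cj.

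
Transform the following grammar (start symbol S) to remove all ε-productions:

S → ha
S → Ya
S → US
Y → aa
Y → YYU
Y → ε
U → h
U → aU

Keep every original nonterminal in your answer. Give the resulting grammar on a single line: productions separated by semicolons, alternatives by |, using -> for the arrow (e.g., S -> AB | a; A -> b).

S -> a | US | Ya | ha; U -> h | aU; Y -> U | YU | aa | YYU

Nullable set: {Y}.
S -> Ya: Y nullable, giving Ya | a.
Drop Y -> ε.
Y -> YYU: Y, Y nullable, giving U | YU | YYU.
Unchanged (no nullable symbols): S -> US; S -> ha; U -> aU; U -> h; Y -> aa.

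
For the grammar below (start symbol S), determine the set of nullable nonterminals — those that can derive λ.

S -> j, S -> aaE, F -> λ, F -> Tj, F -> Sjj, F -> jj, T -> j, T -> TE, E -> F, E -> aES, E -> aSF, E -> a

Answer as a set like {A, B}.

Directly nullable (have an ε-rule): {F}.
E is nullable via E -> F (every symbol on the right is already known nullable).
Not nullable: S, T — each has a terminal in every rule's right-hand side or depends on a non-nullable symbol.

{E, F}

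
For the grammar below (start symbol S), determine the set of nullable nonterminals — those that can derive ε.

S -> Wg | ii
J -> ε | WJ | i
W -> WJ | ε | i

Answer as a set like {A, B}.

Directly nullable (have an ε-rule): {J, W}.
Not nullable: S — each has a terminal in every rule's right-hand side or depends on a non-nullable symbol.

{J, W}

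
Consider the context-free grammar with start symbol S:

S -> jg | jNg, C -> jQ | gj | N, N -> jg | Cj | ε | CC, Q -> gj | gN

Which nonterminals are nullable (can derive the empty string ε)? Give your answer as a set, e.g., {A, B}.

{C, N}

Directly nullable (have an ε-rule): {N}.
C is nullable via C -> N (every symbol on the right is already known nullable).
Not nullable: Q, S — each has a terminal in every rule's right-hand side or depends on a non-nullable symbol.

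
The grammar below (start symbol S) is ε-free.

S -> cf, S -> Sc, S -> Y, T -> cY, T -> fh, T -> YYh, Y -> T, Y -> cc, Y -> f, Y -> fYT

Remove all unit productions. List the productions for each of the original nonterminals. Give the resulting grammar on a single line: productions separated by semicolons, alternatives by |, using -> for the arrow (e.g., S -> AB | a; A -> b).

S -> f | Sc | cY | cc | cf | fh | YYh | fYT; T -> cY | fh | YYh; Y -> f | cY | cc | fh | YYh | fYT

Unit productions: S->Y, Y->T.
Unit pairs (A ⇒* B via units): (S,T), (S,Y), (Y,T).
S: inherits non-unit rules of {S, T, Y} → Sc | YYh | cY | cc | cf | f | fYT | fh.
T: inherits non-unit rules of {T} → YYh | cY | fh.
Y: inherits non-unit rules of {T, Y} → YYh | cY | cc | f | fYT | fh.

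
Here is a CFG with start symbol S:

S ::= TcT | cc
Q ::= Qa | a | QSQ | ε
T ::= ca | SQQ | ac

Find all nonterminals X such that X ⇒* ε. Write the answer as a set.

{Q}

Directly nullable (have an ε-rule): {Q}.
Not nullable: S, T — each has a terminal in every rule's right-hand side or depends on a non-nullable symbol.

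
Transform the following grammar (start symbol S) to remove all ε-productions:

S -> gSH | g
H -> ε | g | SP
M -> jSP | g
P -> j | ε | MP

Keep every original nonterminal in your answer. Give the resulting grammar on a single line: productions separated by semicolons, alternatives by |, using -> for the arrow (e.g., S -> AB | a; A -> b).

Nullable set: {H, P}.
S -> gSH: H nullable, giving gS | gSH.
Drop H -> ε.
H -> SP: P nullable, giving S | SP.
M -> jSP: P nullable, giving jS | jSP.
Drop P -> ε.
P -> MP: P nullable, giving M | MP.
Unchanged (no nullable symbols): S -> g; H -> g; M -> g; P -> j.

S -> g | gS | gSH; H -> S | g | SP; M -> g | jS | jSP; P -> M | j | MP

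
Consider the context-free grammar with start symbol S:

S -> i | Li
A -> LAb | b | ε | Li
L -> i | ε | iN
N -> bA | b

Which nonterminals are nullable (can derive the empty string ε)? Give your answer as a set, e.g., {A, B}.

Directly nullable (have an ε-rule): {A, L}.
Not nullable: N, S — each has a terminal in every rule's right-hand side or depends on a non-nullable symbol.

{A, L}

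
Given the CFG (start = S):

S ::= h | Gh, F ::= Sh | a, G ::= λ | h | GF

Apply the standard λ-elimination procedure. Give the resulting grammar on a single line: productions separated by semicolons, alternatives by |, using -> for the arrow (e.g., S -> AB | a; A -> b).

S -> h | Gh; F -> a | Sh; G -> F | h | GF

Nullable set: {G}.
S -> Gh: G nullable, giving Gh | h.
Drop G -> λ.
G -> GF: G nullable, giving F | GF.
Unchanged (no nullable symbols): S -> h; F -> Sh; F -> a; G -> h.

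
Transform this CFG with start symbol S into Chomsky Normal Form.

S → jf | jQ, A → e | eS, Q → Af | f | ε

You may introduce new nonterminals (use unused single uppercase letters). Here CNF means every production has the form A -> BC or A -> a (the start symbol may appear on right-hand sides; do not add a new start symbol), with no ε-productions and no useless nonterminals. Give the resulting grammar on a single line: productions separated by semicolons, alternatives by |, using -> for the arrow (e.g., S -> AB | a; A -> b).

S -> j | DC | DQ; A -> e | BS; B -> e; C -> f; D -> j; Q -> f | AC

Nullable: {Q}; after ε-elimination: S -> j | jQ | jf; A -> e | eS; Q -> f | Af.
No unit productions to eliminate.
TERM: introduce B -> e, C -> f, D -> j and substitute in every rule of length ≥2.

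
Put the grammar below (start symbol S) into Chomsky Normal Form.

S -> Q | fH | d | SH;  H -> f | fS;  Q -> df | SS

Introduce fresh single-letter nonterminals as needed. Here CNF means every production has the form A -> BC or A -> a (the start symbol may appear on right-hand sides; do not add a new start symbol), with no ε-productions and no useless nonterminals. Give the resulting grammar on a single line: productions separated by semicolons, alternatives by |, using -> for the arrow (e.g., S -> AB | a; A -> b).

S -> d | AH | BA | SH | SS; A -> f; B -> d; H -> f | AS

No ε-productions.
After unit-elimination: S -> d | SH | SS | df | fH; H -> f | fS; Q -> SS | df.
TERM: introduce B -> d, A -> f and substitute in every rule of length ≥2.
Drop unreachable/unproductive: Q.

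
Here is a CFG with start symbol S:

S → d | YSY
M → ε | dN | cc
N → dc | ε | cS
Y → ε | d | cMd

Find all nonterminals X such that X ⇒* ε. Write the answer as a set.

Directly nullable (have an ε-rule): {M, N, Y}.
Not nullable: S — each has a terminal in every rule's right-hand side or depends on a non-nullable symbol.

{M, N, Y}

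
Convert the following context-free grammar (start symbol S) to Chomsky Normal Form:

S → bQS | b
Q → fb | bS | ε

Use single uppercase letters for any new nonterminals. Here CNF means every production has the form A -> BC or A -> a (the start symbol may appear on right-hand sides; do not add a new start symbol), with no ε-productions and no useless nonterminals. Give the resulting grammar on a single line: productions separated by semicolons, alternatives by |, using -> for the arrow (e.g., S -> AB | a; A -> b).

S -> b | AC | AS; A -> b; B -> f; C -> QS; Q -> AS | BA

Nullable: {Q}; after ε-elimination: S -> b | bS | bQS; Q -> bS | fb.
No unit productions to eliminate.
TERM: introduce A -> b, B -> f and substitute in every rule of length ≥2.
BIN: S -> AQS becomes S -> AC, C -> QS.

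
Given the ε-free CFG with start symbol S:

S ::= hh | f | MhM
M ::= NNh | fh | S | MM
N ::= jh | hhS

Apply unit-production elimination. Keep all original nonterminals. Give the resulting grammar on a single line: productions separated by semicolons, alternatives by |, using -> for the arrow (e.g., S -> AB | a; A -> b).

S -> f | hh | MhM; M -> f | MM | fh | hh | MhM | NNh; N -> jh | hhS

Unit productions: M->S.
Unit pairs (A ⇒* B via units): (M,S).
S: inherits non-unit rules of {S} → MhM | f | hh.
M: inherits non-unit rules of {M, S} → MM | MhM | NNh | f | fh | hh.
N: inherits non-unit rules of {N} → hhS | jh.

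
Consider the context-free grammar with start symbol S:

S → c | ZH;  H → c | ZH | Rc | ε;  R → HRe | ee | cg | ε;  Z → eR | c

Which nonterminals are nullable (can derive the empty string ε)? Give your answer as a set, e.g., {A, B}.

{H, R}

Directly nullable (have an ε-rule): {H, R}.
Not nullable: S, Z — each has a terminal in every rule's right-hand side or depends on a non-nullable symbol.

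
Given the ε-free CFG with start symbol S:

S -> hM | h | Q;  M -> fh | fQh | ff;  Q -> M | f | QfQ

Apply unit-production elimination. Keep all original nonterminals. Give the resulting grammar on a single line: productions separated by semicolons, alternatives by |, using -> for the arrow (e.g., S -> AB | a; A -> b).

Unit productions: Q->M, S->Q.
Unit pairs (A ⇒* B via units): (Q,M), (S,M), (S,Q).
S: inherits non-unit rules of {M, Q, S} → QfQ | f | fQh | ff | fh | h | hM.
M: inherits non-unit rules of {M} → fQh | ff | fh.
Q: inherits non-unit rules of {M, Q} → QfQ | f | fQh | ff | fh.

S -> f | h | ff | fh | hM | QfQ | fQh; M -> ff | fh | fQh; Q -> f | ff | fh | QfQ | fQh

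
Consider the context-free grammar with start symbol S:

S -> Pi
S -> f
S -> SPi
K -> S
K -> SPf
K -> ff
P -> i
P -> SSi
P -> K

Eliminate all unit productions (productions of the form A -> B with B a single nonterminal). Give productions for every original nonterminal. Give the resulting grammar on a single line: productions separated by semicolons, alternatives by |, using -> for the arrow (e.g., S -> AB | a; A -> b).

S -> f | Pi | SPi; K -> f | Pi | ff | SPf | SPi; P -> f | i | Pi | ff | SPf | SPi | SSi

Unit productions: K->S, P->K.
Unit pairs (A ⇒* B via units): (K,S), (P,K), (P,S).
S: inherits non-unit rules of {S} → Pi | SPi | f.
K: inherits non-unit rules of {K, S} → Pi | SPf | SPi | f | ff.
P: inherits non-unit rules of {K, P, S} → Pi | SPf | SPi | SSi | f | ff | i.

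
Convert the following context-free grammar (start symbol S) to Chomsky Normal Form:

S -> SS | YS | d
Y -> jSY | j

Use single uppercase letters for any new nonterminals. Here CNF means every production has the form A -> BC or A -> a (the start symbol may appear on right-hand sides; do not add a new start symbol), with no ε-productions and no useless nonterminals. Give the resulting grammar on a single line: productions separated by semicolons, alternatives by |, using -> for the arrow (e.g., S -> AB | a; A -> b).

S -> d | SS | YS; A -> j; B -> SY; Y -> j | AB

No ε-productions.
No unit productions to eliminate.
TERM: introduce A -> j and substitute in every rule of length ≥2.
BIN: Y -> ASY becomes Y -> AB, B -> SY.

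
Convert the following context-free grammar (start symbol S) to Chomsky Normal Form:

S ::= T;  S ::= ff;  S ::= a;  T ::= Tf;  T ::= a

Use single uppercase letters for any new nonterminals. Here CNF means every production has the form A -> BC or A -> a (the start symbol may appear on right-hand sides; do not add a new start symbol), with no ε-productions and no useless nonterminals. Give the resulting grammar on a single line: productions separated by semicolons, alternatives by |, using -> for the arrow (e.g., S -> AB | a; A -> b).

No ε-productions.
After unit-elimination: S -> a | Tf | ff; T -> a | Tf.
TERM: introduce A -> f and substitute in every rule of length ≥2.

S -> a | AA | TA; A -> f; T -> a | TA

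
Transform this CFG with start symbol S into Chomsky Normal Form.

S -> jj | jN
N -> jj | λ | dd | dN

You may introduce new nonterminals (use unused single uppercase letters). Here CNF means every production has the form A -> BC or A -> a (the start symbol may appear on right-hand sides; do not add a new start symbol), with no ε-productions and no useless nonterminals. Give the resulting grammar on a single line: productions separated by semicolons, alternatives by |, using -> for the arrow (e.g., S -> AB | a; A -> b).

Nullable: {N}; after ε-elimination: S -> j | jN | jj; N -> d | dN | dd | jj.
No unit productions to eliminate.
TERM: introduce A -> d, B -> j and substitute in every rule of length ≥2.

S -> j | BB | BN; A -> d; B -> j; N -> d | AA | AN | BB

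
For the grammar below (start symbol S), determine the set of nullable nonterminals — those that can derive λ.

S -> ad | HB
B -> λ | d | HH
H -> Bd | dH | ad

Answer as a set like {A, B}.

Directly nullable (have an ε-rule): {B}.
Not nullable: H, S — each has a terminal in every rule's right-hand side or depends on a non-nullable symbol.

{B}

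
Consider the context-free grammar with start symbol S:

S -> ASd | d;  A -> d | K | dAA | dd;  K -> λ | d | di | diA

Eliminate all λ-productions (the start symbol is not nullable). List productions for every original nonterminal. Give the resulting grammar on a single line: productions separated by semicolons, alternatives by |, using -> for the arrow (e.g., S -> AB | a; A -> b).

S -> d | Sd | ASd; A -> K | d | dA | dd | dAA; K -> d | di | diA

Nullable set: {A, K}.
S -> ASd: A nullable, giving ASd | Sd.
A -> K: K nullable, giving K.
A -> dAA: A, A nullable, giving d | dA | dAA.
Drop K -> λ.
K -> diA: A nullable, giving di | diA.
Unchanged (no nullable symbols): S -> d; A -> d; A -> dd; K -> d; K -> di.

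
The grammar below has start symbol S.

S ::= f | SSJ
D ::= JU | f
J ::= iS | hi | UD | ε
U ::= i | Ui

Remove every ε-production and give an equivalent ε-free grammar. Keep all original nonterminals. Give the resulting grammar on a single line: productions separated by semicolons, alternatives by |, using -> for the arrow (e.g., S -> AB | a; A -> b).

S -> f | SS | SSJ; D -> U | f | JU; J -> UD | hi | iS; U -> i | Ui

Nullable set: {J}.
S -> SSJ: J nullable, giving SS | SSJ.
D -> JU: J nullable, giving JU | U.
Drop J -> ε.
Unchanged (no nullable symbols): S -> f; D -> f; J -> UD; J -> hi; J -> iS; U -> Ui; U -> i.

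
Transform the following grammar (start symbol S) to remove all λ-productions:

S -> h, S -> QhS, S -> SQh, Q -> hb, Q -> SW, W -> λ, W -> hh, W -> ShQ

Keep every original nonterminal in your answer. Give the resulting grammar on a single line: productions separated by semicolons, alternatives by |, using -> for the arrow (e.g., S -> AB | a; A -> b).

Nullable set: {W}.
Q -> SW: W nullable, giving S | SW.
Drop W -> λ.
Unchanged (no nullable symbols): S -> QhS; S -> SQh; S -> h; Q -> hb; W -> ShQ; W -> hh.

S -> h | QhS | SQh; Q -> S | SW | hb; W -> hh | ShQ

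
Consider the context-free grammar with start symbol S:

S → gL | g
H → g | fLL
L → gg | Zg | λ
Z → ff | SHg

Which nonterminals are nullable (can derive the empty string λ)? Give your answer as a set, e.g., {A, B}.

{L}

Directly nullable (have an ε-rule): {L}.
Not nullable: H, S, Z — each has a terminal in every rule's right-hand side or depends on a non-nullable symbol.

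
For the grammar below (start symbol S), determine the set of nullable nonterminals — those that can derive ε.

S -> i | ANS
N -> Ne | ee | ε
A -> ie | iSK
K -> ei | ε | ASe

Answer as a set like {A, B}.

{K, N}

Directly nullable (have an ε-rule): {K, N}.
Not nullable: A, S — each has a terminal in every rule's right-hand side or depends on a non-nullable symbol.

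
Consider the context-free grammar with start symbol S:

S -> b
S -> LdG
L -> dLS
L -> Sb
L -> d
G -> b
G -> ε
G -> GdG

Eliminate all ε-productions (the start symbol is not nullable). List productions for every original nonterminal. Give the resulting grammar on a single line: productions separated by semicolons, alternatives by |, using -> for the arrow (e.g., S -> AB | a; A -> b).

Nullable set: {G}.
S -> LdG: G nullable, giving Ld | LdG.
Drop G -> ε.
G -> GdG: G, G nullable, giving Gd | GdG | d | dG.
Unchanged (no nullable symbols): S -> b; G -> b; L -> Sb; L -> d; L -> dLS.

S -> b | Ld | LdG; G -> b | d | Gd | dG | GdG; L -> d | Sb | dLS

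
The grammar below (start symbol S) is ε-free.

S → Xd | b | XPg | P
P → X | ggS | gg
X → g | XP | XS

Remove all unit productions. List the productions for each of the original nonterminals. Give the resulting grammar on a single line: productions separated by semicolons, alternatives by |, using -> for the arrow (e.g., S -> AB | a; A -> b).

Unit productions: P->X, S->P.
Unit pairs (A ⇒* B via units): (P,X), (S,P), (S,X).
S: inherits non-unit rules of {P, S, X} → XP | XPg | XS | Xd | b | g | gg | ggS.
P: inherits non-unit rules of {P, X} → XP | XS | g | gg | ggS.
X: inherits non-unit rules of {X} → XP | XS | g.

S -> b | g | XP | XS | Xd | gg | XPg | ggS; P -> g | XP | XS | gg | ggS; X -> g | XP | XS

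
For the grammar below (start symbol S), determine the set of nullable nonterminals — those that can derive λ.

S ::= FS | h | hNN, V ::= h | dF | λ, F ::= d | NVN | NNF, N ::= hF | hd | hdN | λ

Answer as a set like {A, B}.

{F, N, V}

Directly nullable (have an ε-rule): {N, V}.
F is nullable via F -> NVN (every symbol on the right is already known nullable).
Not nullable: S — each has a terminal in every rule's right-hand side or depends on a non-nullable symbol.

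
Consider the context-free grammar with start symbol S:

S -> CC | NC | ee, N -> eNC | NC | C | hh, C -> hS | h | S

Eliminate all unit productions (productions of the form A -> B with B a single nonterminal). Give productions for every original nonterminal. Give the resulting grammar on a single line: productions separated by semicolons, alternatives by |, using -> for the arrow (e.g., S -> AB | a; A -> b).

Unit productions: C->S, N->C.
Unit pairs (A ⇒* B via units): (C,S), (N,C), (N,S).
S: inherits non-unit rules of {S} → CC | NC | ee.
C: inherits non-unit rules of {C, S} → CC | NC | ee | h | hS.
N: inherits non-unit rules of {C, N, S} → CC | NC | eNC | ee | h | hS | hh.

S -> CC | NC | ee; C -> h | CC | NC | ee | hS; N -> h | CC | NC | ee | hS | hh | eNC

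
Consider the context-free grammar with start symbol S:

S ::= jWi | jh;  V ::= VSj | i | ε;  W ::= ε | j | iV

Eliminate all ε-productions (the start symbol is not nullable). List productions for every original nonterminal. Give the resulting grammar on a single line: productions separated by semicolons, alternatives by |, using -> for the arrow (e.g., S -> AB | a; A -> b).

Nullable set: {V, W}.
S -> jWi: W nullable, giving jWi | ji.
Drop V -> ε.
V -> VSj: V nullable, giving Sj | VSj.
Drop W -> ε.
W -> iV: V nullable, giving i | iV.
Unchanged (no nullable symbols): S -> jh; V -> i; W -> j.

S -> jh | ji | jWi; V -> i | Sj | VSj; W -> i | j | iV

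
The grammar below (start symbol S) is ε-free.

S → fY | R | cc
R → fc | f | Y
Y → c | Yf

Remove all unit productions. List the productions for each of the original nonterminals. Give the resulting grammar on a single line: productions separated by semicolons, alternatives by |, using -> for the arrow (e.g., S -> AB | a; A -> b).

S -> c | f | Yf | cc | fY | fc; R -> c | f | Yf | fc; Y -> c | Yf

Unit productions: R->Y, S->R.
Unit pairs (A ⇒* B via units): (R,Y), (S,R), (S,Y).
S: inherits non-unit rules of {R, S, Y} → Yf | c | cc | f | fY | fc.
R: inherits non-unit rules of {R, Y} → Yf | c | f | fc.
Y: inherits non-unit rules of {Y} → Yf | c.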